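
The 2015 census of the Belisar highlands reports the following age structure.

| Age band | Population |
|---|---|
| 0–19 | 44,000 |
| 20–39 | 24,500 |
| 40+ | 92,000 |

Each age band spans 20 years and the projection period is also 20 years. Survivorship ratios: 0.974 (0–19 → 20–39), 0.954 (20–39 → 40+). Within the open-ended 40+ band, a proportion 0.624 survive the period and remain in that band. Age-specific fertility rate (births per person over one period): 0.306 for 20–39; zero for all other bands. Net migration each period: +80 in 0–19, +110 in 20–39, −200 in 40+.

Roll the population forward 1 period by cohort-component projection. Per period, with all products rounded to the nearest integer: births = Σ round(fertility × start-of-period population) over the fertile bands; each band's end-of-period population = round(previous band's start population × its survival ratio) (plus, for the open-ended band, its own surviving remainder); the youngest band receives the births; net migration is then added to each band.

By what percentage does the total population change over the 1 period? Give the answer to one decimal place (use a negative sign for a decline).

(Bands numbered youngest = 1 to oldest = 3.)
Period 1.
Births: 24500 × 0.306 = 7497
Band 2: 44000 × 0.974 = 42856
Band 3: 24500 × 0.954 + 92000 × 0.624 = 23373 + 57408 = 80781
Net migration: Band 1 + 80 → 7577; Band 2 + 110 → 42966; Band 3 − 200 → 80581
Population now: 0–19=7577, 20–39=42966, 40+=80581
Total: 160500 → 131124; change = -29376; percentage change = -18.3%

-18.3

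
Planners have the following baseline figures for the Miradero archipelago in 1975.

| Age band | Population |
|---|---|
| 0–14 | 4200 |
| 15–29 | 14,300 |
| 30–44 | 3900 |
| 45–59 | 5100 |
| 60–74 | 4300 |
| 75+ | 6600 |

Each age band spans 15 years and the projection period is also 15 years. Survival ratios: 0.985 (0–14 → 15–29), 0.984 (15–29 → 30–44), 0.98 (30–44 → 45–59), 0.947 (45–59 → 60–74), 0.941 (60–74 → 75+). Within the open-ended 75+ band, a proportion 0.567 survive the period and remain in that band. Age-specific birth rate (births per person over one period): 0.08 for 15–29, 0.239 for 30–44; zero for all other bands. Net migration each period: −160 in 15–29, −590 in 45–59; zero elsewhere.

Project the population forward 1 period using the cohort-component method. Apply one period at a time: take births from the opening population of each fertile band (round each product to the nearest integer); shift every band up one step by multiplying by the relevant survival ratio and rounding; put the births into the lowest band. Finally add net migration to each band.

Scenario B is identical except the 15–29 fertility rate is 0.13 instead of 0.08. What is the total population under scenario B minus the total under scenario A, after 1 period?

715

After projecting period 1:
Births: 14300 * 0.08 = 1144 ; 3900 * 0.239 = 932 ⇒ total 2076
15–29: 4200 * 0.985 = 4137
30–44: 14300 * 0.984 = 14071
45–59: 3900 * 0.98 = 3822
60–74: 5100 * 0.947 = 4830
75+: 4300 * 0.941 + 6600 * 0.567 = 4046 + 3742 = 7788
Net migration: 15–29 − 160 → 3977; 45–59 − 590 → 3232
Population now: 0–14=2076, 15–29=3977, 30–44=14071, 45–59=3232, 60–74=4830, 75+=7788
Scenario A total after 1 period: 35974
Scenario B projection —
After projecting period 1:
Births: 14300 * 0.13 = 1859 ; 3900 * 0.239 = 932 ⇒ total 2791
15–29: 4200 * 0.985 = 4137
30–44: 14300 * 0.984 = 14071
45–59: 3900 * 0.98 = 3822
60–74: 5100 * 0.947 = 4830
75+: 4300 * 0.941 + 6600 * 0.567 = 4046 + 3742 = 7788
Net migration: 15–29 − 160 → 3977; 45–59 − 590 → 3232
Population now: 0–14=2791, 15–29=3977, 30–44=14071, 45–59=3232, 60–74=4830, 75+=7788
Scenario B total after 1 period: 36689
Difference B − A = 36689 − 35974 = 715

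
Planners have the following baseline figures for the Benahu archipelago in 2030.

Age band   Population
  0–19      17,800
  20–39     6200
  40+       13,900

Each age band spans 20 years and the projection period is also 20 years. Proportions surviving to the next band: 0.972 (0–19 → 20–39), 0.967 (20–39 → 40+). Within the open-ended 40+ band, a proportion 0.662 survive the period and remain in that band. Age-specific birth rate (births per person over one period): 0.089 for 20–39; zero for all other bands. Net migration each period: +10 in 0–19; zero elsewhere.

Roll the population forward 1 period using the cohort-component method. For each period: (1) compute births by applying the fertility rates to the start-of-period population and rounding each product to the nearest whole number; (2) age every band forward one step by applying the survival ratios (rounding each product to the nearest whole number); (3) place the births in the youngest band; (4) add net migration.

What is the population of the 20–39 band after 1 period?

— Period 1 —
Births: 6200 × 0.089 = 552
20–39: 17800 × 0.972 = 17302
40+: 6200 × 0.967 + 13900 × 0.662 = 5995 + 9202 = 15197
Net migration: 0–19 + 10 → 562
End of period: [562, 17302, 15197]

17302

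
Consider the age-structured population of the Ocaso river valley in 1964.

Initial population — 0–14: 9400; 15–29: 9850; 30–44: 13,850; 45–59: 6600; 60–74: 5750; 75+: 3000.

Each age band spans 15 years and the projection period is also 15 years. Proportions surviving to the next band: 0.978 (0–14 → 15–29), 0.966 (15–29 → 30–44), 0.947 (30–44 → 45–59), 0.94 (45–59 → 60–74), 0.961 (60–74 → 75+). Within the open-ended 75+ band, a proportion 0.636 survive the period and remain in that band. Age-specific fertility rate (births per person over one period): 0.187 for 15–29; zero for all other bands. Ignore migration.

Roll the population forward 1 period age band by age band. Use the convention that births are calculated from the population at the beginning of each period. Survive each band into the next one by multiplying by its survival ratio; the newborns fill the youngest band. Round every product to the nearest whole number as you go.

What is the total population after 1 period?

47304

Period 1.
Births: 9850 × 0.187 = 1842
15–29: 9400 × 0.978 = 9193
30–44: 9850 × 0.966 = 9515
45–59: 13850 × 0.947 = 13116
60–74: 6600 × 0.94 = 6204
75+: 5750 × 0.961 + 3000 × 0.636 = 5526 + 1908 = 7434
End of period: [1842, 9193, 9515, 13116, 6204, 7434]
Total after period 1: 1842 + 9193 + 9515 + 13116 + 6204 + 7434 = 47304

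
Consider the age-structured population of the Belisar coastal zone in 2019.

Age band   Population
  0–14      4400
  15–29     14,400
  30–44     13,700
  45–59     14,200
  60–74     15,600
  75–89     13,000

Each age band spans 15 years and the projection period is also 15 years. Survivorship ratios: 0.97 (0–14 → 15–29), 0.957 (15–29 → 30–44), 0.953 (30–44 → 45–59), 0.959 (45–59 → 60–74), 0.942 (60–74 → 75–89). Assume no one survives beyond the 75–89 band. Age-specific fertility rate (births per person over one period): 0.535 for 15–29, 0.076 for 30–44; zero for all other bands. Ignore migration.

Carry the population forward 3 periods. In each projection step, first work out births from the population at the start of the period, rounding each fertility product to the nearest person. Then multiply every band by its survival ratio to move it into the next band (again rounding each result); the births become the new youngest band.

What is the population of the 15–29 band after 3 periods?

Numbering the groups 1..6 from youngest to oldest:
Period 1.
Births: 14400 * 0.535 = 7704, 13700 * 0.076 = 1041 ⇒ total 8745
Group 2: 4400 * 0.97 = 4268
Group 3: 14400 * 0.957 = 13781
Group 4: 13700 * 0.953 = 13056
Group 5: 14200 * 0.959 = 13618
Group 6: 15600 * 0.942 = 14695
End of period: [8745, 4268, 13781, 13056, 13618, 14695]
Period 2.
Births: 4268 * 0.535 = 2283, 13781 * 0.076 = 1047 ⇒ total 3330
Group 2: 8745 * 0.97 = 8483
Group 3: 4268 * 0.957 = 4084
Group 4: 13781 * 0.953 = 13133
Group 5: 13056 * 0.959 = 12521
Group 6: 13618 * 0.942 = 12828
End of period: [3330, 8483, 4084, 13133, 12521, 12828]
Period 3.
Births: 8483 * 0.535 = 4538, 4084 * 0.076 = 310 ⇒ total 4848
Group 2: 3330 * 0.97 = 3230
Group 3: 8483 * 0.957 = 8118
Group 4: 4084 * 0.953 = 3892
Group 5: 13133 * 0.959 = 12595
Group 6: 12521 * 0.942 = 11795
End of period: [4848, 3230, 8118, 3892, 12595, 11795]

3230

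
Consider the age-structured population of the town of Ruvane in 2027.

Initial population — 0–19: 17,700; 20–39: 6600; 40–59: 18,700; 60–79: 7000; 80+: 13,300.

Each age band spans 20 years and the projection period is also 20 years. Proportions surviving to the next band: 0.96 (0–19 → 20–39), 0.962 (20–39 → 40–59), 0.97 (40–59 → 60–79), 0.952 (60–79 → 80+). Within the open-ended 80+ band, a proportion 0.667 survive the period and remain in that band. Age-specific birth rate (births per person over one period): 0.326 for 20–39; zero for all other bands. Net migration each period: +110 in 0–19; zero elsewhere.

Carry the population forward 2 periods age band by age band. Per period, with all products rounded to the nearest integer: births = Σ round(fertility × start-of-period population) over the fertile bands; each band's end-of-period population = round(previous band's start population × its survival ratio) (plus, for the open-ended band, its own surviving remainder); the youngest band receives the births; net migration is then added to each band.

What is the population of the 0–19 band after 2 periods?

5649

(Bands numbered youngest = 1 to oldest = 5.)
Period 1:
Births: 6600 * 0.326 = 2152
Band 2: 17700 * 0.96 = 16992
Band 3: 6600 * 0.962 = 6349
Band 4: 18700 * 0.97 = 18139
Band 5: 7000 * 0.952 + 13300 * 0.667 = 6664 + 8871 = 15535
Net migration: Band 1 + 110 → 2262
Population now: 0–19=2262, 20–39=16992, 40–59=6349, 60–79=18139, 80+=15535
Period 2:
Births: 16992 * 0.326 = 5539
Band 2: 2262 * 0.96 = 2172
Band 3: 16992 * 0.962 = 16346
Band 4: 6349 * 0.97 = 6159
Band 5: 18139 * 0.952 + 15535 * 0.667 = 17268 + 10362 = 27630
Net migration: Band 1 + 110 → 5649
Population now: 0–19=5649, 20–39=2172, 40–59=16346, 60–79=6159, 80+=27630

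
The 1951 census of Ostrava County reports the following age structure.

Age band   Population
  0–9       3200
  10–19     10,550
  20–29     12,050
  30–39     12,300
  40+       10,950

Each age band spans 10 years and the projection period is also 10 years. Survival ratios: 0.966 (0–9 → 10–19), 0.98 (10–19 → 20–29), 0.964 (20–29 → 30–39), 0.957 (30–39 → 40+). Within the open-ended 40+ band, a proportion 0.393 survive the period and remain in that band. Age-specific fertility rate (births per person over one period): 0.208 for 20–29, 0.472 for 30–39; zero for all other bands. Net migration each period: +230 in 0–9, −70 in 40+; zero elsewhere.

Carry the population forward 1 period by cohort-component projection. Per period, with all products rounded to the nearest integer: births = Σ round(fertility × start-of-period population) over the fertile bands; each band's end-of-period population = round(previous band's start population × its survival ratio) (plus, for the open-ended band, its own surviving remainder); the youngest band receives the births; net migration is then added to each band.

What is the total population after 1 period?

Period 1:
Births: 12050 × 0.208 = 2506, 12300 × 0.472 = 5806 → 8312
10–19: 3200 × 0.966 = 3091
20–29: 10550 × 0.98 = 10339
30–39: 12050 × 0.964 = 11616
40+: 12300 × 0.957 + 10950 × 0.393 = 11771 + 4303 = 16074
Net migration: 0–9 + 230 → 8542; 40+ − 70 → 16004
→ [8542, 3091, 10339, 11616, 16004]
Total after period 1: 8542 + 3091 + 10339 + 11616 + 16004 = 49592

49592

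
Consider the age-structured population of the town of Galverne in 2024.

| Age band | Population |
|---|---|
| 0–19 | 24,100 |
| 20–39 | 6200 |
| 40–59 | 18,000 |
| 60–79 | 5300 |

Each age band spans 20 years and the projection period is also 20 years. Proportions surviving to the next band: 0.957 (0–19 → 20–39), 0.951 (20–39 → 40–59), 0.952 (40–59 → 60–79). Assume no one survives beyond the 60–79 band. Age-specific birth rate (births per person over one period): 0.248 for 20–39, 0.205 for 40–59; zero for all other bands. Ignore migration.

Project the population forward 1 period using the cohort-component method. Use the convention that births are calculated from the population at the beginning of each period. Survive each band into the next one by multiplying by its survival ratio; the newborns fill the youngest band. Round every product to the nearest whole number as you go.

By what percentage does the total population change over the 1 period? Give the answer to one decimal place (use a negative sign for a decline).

[period 1]
Births: 6200 × 0.248 = 1538, 18000 × 0.205 = 3690 — total 5228
20–39: 24100 × 0.957 = 23064
40–59: 6200 × 0.951 = 5896
60–79: 18000 × 0.952 = 17136
→ [5228, 23064, 5896, 17136]
Total: 53600 → 51324; change = -2276; percentage change = -4.2%

-4.2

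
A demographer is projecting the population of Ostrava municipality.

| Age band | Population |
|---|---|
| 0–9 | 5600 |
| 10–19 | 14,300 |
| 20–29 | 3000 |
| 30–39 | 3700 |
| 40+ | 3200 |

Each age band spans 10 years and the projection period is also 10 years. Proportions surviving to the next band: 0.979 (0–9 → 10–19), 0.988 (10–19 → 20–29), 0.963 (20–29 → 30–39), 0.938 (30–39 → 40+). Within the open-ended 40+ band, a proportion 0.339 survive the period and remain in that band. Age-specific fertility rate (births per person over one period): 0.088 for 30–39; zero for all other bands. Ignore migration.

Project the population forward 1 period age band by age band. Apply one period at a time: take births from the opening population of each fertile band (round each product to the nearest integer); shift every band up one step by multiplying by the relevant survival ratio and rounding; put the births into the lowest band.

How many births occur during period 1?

326

Numbering the bands 1..5 from youngest to oldest:
[period 1]
Births: 3700 × 0.088 = 326
Band 2: 5600 × 0.979 = 5482
Band 3: 14300 × 0.988 = 14128
Band 4: 3000 × 0.963 = 2889
Band 5: 3700 × 0.938 + 3200 × 0.339 = 3471 + 1085 = 4556
End of period: [326, 5482, 14128, 2889, 4556]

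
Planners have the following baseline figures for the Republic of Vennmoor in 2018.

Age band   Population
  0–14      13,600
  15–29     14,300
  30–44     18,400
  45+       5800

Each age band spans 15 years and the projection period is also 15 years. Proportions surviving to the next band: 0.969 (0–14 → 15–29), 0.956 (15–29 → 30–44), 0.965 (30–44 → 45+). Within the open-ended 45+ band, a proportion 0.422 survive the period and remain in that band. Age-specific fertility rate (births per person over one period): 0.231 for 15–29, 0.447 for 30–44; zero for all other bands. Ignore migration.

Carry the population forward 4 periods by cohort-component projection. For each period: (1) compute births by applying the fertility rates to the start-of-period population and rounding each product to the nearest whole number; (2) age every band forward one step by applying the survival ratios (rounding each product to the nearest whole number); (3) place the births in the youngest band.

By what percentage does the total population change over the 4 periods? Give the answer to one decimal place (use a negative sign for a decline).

-18.3

Period 1.
Births: 14300 × 0.231 = 3303 ; 18400 × 0.447 = 8225 ⇒ total 11528
15–29: 13600 × 0.969 = 13178
30–44: 14300 × 0.956 = 13671
45+: 18400 × 0.965 + 5800 × 0.422 = 17756 + 2448 = 20204
Population now: 0–14=11528, 15–29=13178, 30–44=13671, 45+=20204
Period 2.
Births: 13178 × 0.231 = 3044 ; 13671 × 0.447 = 6111 ⇒ total 9155
15–29: 11528 × 0.969 = 11171
30–44: 13178 × 0.956 = 12598
45+: 13671 × 0.965 + 20204 × 0.422 = 13193 + 8526 = 21719
Population now: 0–14=9155, 15–29=11171, 30–44=12598, 45+=21719
Period 3.
Births: 11171 × 0.231 = 2581 ; 12598 × 0.447 = 5631 ⇒ total 8212
15–29: 9155 × 0.969 = 8871
30–44: 11171 × 0.956 = 10679
45+: 12598 × 0.965 + 21719 × 0.422 = 12157 + 9165 = 21322
Population now: 0–14=8212, 15–29=8871, 30–44=10679, 45+=21322
Period 4.
Births: 8871 × 0.231 = 2049 ; 10679 × 0.447 = 4774 ⇒ total 6823
15–29: 8212 × 0.969 = 7957
30–44: 8871 × 0.956 = 8481
45+: 10679 × 0.965 + 21322 × 0.422 = 10305 + 8998 = 19303
Population now: 0–14=6823, 15–29=7957, 30–44=8481, 45+=19303
Total: 52100 → 42564; change = -9536; percentage change = -18.3%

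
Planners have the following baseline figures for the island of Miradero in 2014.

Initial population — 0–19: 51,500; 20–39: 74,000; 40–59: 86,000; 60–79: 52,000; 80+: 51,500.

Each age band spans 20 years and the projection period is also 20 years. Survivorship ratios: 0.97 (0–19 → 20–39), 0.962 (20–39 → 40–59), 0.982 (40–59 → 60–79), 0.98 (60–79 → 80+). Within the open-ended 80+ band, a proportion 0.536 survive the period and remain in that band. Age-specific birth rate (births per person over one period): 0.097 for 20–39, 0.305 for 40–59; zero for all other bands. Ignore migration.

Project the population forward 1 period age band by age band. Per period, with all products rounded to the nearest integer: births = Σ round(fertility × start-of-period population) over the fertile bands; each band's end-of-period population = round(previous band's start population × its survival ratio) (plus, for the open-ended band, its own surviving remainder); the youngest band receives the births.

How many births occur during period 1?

[period 1]
Births: 74000 * 0.097 = 7178, 86000 * 0.305 = 26230 → total 33408
20–39: 51500 * 0.97 = 49955
40–59: 74000 * 0.962 = 71188
60–79: 86000 * 0.982 = 84452
80+: 52000 * 0.98 + 51500 * 0.536 = 50960 + 27604 = 78564
End of period: [33408, 49955, 71188, 84452, 78564]

33408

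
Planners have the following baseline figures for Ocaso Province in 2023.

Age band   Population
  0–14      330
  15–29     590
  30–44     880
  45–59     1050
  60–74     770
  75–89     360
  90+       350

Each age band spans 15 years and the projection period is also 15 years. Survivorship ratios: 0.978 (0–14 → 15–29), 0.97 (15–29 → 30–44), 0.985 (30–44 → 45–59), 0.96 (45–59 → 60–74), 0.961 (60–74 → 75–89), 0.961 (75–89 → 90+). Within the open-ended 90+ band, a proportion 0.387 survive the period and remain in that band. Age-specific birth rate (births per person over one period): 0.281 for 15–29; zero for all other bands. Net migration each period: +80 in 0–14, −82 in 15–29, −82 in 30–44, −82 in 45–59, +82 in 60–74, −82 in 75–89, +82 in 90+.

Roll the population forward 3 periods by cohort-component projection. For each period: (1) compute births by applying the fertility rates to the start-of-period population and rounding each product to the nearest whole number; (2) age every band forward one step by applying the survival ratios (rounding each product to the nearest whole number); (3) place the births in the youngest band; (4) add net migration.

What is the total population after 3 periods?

2886

After projecting period 1:
Births: 590 × 0.281 = 166
15–29: 330 × 0.978 = 323
30–44: 590 × 0.97 = 572
45–59: 880 × 0.985 = 867
60–74: 1050 × 0.96 = 1008
75–89: 770 × 0.961 = 740
90+: 360 × 0.961 + 350 × 0.387 = 346 + 135 = 481
Net migration: 0–14 + 80 → 246; 15–29 − 82 → 241; 30–44 − 82 → 490; 45–59 − 82 → 785; 60–74 + 82 → 1090; 75–89 − 82 → 658; 90+ + 82 → 563
Population now: 0–14=246, 15–29=241, 30–44=490, 45–59=785, 60–74=1090, 75–89=658, 90+=563
After projecting period 2:
Births: 241 × 0.281 = 68
15–29: 246 × 0.978 = 241
30–44: 241 × 0.97 = 234
45–59: 490 × 0.985 = 483
60–74: 785 × 0.96 = 754
75–89: 1090 × 0.961 = 1047
90+: 658 × 0.961 + 563 × 0.387 = 632 + 218 = 850
Net migration: 0–14 + 80 → 148; 15–29 − 82 → 159; 30–44 − 82 → 152; 45–59 − 82 → 401; 60–74 + 82 → 836; 75–89 − 82 → 965; 90+ + 82 → 932
Population now: 0–14=148, 15–29=159, 30–44=152, 45–59=401, 60–74=836, 75–89=965, 90+=932
After projecting period 3:
Births: 159 × 0.281 = 45
15–29: 148 × 0.978 = 145
30–44: 159 × 0.97 = 154
45–59: 152 × 0.985 = 150
60–74: 401 × 0.96 = 385
75–89: 836 × 0.961 = 803
90+: 965 × 0.961 + 932 × 0.387 = 927 + 361 = 1288
Net migration: 0–14 + 80 → 125; 15–29 − 82 → 63; 30–44 − 82 → 72; 45–59 − 82 → 68; 60–74 + 82 → 467; 75–89 − 82 → 721; 90+ + 82 → 1370
Population now: 0–14=125, 15–29=63, 30–44=72, 45–59=68, 60–74=467, 75–89=721, 90+=1370
Total after period 3: 125 + 63 + 72 + 68 + 467 + 721 + 1370 = 2886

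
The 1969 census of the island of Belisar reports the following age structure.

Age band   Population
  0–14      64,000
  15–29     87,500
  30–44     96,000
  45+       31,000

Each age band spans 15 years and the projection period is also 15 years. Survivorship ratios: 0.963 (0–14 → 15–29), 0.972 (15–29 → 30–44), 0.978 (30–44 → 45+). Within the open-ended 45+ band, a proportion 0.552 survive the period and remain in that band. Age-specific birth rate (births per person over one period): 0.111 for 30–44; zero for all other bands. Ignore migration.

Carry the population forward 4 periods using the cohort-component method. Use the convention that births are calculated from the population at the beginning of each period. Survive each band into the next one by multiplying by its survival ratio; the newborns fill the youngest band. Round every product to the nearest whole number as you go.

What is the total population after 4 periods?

102459

Let group 1 be 0–14 through group 4 = 45+.
Period 1.
Births: 96000 * 0.111 = 10656
Group 2: 64000 * 0.963 = 61632
Group 3: 87500 * 0.972 = 85050
Group 4: 96000 * 0.978 + 31000 * 0.552 = 93888 + 17112 = 111000
Population now: 0–14=10656, 15–29=61632, 30–44=85050, 45+=111000
Period 2.
Births: 85050 * 0.111 = 9441
Group 2: 10656 * 0.963 = 10262
Group 3: 61632 * 0.972 = 59906
Group 4: 85050 * 0.978 + 111000 * 0.552 = 83179 + 61272 = 144451
Population now: 0–14=9441, 15–29=10262, 30–44=59906, 45+=144451
Period 3.
Births: 59906 * 0.111 = 6650
Group 2: 9441 * 0.963 = 9092
Group 3: 10262 * 0.972 = 9975
Group 4: 59906 * 0.978 + 144451 * 0.552 = 58588 + 79737 = 138325
Population now: 0–14=6650, 15–29=9092, 30–44=9975, 45+=138325
Period 4.
Births: 9975 * 0.111 = 1107
Group 2: 6650 * 0.963 = 6404
Group 3: 9092 * 0.972 = 8837
Group 4: 9975 * 0.978 + 138325 * 0.552 = 9756 + 76355 = 86111
Population now: 0–14=1107, 15–29=6404, 30–44=8837, 45+=86111
Total after period 4: 1107 + 6404 + 8837 + 86111 = 102459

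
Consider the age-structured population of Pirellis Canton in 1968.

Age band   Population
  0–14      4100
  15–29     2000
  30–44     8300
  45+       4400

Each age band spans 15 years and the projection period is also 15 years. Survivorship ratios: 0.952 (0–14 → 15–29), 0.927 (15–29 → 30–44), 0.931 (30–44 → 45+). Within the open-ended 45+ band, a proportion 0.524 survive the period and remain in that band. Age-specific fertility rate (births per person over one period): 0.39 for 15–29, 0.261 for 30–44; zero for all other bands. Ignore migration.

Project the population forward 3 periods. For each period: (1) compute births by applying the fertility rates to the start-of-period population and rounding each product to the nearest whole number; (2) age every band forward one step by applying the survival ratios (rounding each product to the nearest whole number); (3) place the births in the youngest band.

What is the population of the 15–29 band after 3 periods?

1910

Period 1:
Births: 2000 × 0.39 = 780 ; 8300 × 0.261 = 2166 — total 2946
15–29: 4100 × 0.952 = 3903
30–44: 2000 × 0.927 = 1854
45+: 8300 × 0.931 + 4400 × 0.524 = 7727 + 2306 = 10033
→ [2946, 3903, 1854, 10033]
Period 2:
Births: 3903 × 0.39 = 1522 ; 1854 × 0.261 = 484 — total 2006
15–29: 2946 × 0.952 = 2805
30–44: 3903 × 0.927 = 3618
45+: 1854 × 0.931 + 10033 × 0.524 = 1726 + 5257 = 6983
→ [2006, 2805, 3618, 6983]
Period 3:
Births: 2805 × 0.39 = 1094 ; 3618 × 0.261 = 944 — total 2038
15–29: 2006 × 0.952 = 1910
30–44: 2805 × 0.927 = 2600
45+: 3618 × 0.931 + 6983 × 0.524 = 3368 + 3659 = 7027
→ [2038, 1910, 2600, 7027]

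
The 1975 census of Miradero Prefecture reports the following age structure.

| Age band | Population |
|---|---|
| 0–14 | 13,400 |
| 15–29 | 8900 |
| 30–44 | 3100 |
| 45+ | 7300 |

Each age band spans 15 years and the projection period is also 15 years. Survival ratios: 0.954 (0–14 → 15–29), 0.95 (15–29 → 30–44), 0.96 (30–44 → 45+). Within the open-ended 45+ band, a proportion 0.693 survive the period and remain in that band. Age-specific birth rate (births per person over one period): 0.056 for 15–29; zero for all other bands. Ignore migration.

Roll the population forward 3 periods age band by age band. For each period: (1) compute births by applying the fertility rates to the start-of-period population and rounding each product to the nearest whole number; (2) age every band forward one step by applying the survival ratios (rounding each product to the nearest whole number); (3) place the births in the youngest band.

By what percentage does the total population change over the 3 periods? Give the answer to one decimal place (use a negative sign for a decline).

(Groups numbered youngest = 1 to oldest = 4.)
[period 1]
Births: 8900 × 0.056 = 498
Group 2: 13400 × 0.954 = 12784
Group 3: 8900 × 0.95 = 8455
Group 4: 3100 × 0.96 + 7300 × 0.693 = 2976 + 5059 = 8035
End of period: [498, 12784, 8455, 8035]
[period 2]
Births: 12784 × 0.056 = 716
Group 2: 498 × 0.954 = 475
Group 3: 12784 × 0.95 = 12145
Group 4: 8455 × 0.96 + 8035 × 0.693 = 8117 + 5568 = 13685
End of period: [716, 475, 12145, 13685]
[period 3]
Births: 475 × 0.056 = 27
Group 2: 716 × 0.954 = 683
Group 3: 475 × 0.95 = 451
Group 4: 12145 × 0.96 + 13685 × 0.693 = 11659 + 9484 = 21143
End of period: [27, 683, 451, 21143]
Total: 32700 → 22304; change = -10396; percentage change = -31.8%

-31.8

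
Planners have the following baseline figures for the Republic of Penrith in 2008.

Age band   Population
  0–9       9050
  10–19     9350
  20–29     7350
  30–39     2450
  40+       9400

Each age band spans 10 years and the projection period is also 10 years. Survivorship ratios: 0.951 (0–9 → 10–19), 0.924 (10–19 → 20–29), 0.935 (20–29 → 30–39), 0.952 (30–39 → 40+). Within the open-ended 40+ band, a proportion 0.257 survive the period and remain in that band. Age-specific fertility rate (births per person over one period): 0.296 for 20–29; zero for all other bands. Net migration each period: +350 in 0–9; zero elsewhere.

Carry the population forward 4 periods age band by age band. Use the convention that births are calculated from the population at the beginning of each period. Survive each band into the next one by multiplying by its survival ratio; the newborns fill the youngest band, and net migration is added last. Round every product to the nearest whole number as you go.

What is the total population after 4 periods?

After projecting period 1:
Births: 7350 × 0.296 = 2176
10–19: 9050 × 0.951 = 8607
20–29: 9350 × 0.924 = 8639
30–39: 7350 × 0.935 = 6872
40+: 2450 × 0.952 + 9400 × 0.257 = 2332 + 2416 = 4748
Net migration: 0–9 + 350 → 2526
→ [2526, 8607, 8639, 6872, 4748]
After projecting period 2:
Births: 8639 × 0.296 = 2557
10–19: 2526 × 0.951 = 2402
20–29: 8607 × 0.924 = 7953
30–39: 8639 × 0.935 = 8077
40+: 6872 × 0.952 + 4748 × 0.257 = 6542 + 1220 = 7762
Net migration: 0–9 + 350 → 2907
→ [2907, 2402, 7953, 8077, 7762]
After projecting period 3:
Births: 7953 × 0.296 = 2354
10–19: 2907 × 0.951 = 2765
20–29: 2402 × 0.924 = 2219
30–39: 7953 × 0.935 = 7436
40+: 8077 × 0.952 + 7762 × 0.257 = 7689 + 1995 = 9684
Net migration: 0–9 + 350 → 2704
→ [2704, 2765, 2219, 7436, 9684]
After projecting period 4:
Births: 2219 × 0.296 = 657
10–19: 2704 × 0.951 = 2572
20–29: 2765 × 0.924 = 2555
30–39: 2219 × 0.935 = 2075
40+: 7436 × 0.952 + 9684 × 0.257 = 7079 + 2489 = 9568
Net migration: 0–9 + 350 → 1007
→ [1007, 2572, 2555, 2075, 9568]
Total after period 4: 1007 + 2572 + 2555 + 2075 + 9568 = 17777

17777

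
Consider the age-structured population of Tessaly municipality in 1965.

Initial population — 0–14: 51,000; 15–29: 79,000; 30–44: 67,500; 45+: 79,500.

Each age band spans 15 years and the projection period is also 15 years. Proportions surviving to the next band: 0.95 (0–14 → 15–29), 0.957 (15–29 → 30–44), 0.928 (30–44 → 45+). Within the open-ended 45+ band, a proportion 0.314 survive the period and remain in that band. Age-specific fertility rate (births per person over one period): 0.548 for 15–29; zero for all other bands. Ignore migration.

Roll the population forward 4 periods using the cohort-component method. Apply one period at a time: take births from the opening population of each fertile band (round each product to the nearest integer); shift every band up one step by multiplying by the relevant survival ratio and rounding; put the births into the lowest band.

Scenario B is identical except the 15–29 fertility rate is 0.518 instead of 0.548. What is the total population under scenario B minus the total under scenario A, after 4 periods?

— Period 1 —
Births: 79000 * 0.548 = 43292
15–29: 51000 * 0.95 = 48450
30–44: 79000 * 0.957 = 75603
45+: 67500 * 0.928 + 79500 * 0.314 = 62640 + 24963 = 87603
Giving 43292 / 48450 / 75603 / 87603.
— Period 2 —
Births: 48450 * 0.548 = 26551
15–29: 43292 * 0.95 = 41127
30–44: 48450 * 0.957 = 46367
45+: 75603 * 0.928 + 87603 * 0.314 = 70160 + 27507 = 97667
Giving 26551 / 41127 / 46367 / 97667.
— Period 3 —
Births: 41127 * 0.548 = 22538
15–29: 26551 * 0.95 = 25223
30–44: 41127 * 0.957 = 39359
45+: 46367 * 0.928 + 97667 * 0.314 = 43029 + 30667 = 73696
Giving 22538 / 25223 / 39359 / 73696.
— Period 4 —
Births: 25223 * 0.548 = 13822
15–29: 22538 * 0.95 = 21411
30–44: 25223 * 0.957 = 24138
45+: 39359 * 0.928 + 73696 * 0.314 = 36525 + 23141 = 59666
Giving 13822 / 21411 / 24138 / 59666.
Scenario A total after 4 periods: 119037
Scenario B projection —
— Period 1 —
Births: 79000 * 0.518 = 40922
15–29: 51000 * 0.95 = 48450
30–44: 79000 * 0.957 = 75603
45+: 67500 * 0.928 + 79500 * 0.314 = 62640 + 24963 = 87603
Giving 40922 / 48450 / 75603 / 87603.
— Period 2 —
Births: 48450 * 0.518 = 25097
15–29: 40922 * 0.95 = 38876
30–44: 48450 * 0.957 = 46367
45+: 75603 * 0.928 + 87603 * 0.314 = 70160 + 27507 = 97667
Giving 25097 / 38876 / 46367 / 97667.
— Period 3 —
Births: 38876 * 0.518 = 20138
15–29: 25097 * 0.95 = 23842
30–44: 38876 * 0.957 = 37204
45+: 46367 * 0.928 + 97667 * 0.314 = 43029 + 30667 = 73696
Giving 20138 / 23842 / 37204 / 73696.
— Period 4 —
Births: 23842 * 0.518 = 12350
15–29: 20138 * 0.95 = 19131
30–44: 23842 * 0.957 = 22817
45+: 37204 * 0.928 + 73696 * 0.314 = 34525 + 23141 = 57666
Giving 12350 / 19131 / 22817 / 57666.
Scenario B total after 4 periods: 111964
Difference B − A = 111964 − 119037 = -7073

-7073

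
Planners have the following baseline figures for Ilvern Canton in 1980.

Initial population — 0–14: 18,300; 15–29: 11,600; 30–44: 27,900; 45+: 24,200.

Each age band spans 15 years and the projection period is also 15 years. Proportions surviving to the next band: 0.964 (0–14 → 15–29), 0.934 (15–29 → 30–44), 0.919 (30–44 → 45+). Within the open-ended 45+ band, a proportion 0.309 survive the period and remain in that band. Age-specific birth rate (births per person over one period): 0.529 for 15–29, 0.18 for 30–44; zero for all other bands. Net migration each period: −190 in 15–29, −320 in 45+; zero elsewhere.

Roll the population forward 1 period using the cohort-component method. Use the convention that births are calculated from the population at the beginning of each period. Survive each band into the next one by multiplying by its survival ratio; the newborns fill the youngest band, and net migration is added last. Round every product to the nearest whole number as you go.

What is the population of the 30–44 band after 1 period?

10834

After projecting period 1:
Births: 11600 × 0.529 = 6136  |  27900 × 0.18 = 5022 — total 11158
15–29: 18300 × 0.964 = 17641
30–44: 11600 × 0.934 = 10834
45+: 27900 × 0.919 + 24200 × 0.309 = 25640 + 7478 = 33118
Net migration: 15–29 − 190 → 17451; 45+ − 320 → 32798
Giving 11158 / 17451 / 10834 / 32798.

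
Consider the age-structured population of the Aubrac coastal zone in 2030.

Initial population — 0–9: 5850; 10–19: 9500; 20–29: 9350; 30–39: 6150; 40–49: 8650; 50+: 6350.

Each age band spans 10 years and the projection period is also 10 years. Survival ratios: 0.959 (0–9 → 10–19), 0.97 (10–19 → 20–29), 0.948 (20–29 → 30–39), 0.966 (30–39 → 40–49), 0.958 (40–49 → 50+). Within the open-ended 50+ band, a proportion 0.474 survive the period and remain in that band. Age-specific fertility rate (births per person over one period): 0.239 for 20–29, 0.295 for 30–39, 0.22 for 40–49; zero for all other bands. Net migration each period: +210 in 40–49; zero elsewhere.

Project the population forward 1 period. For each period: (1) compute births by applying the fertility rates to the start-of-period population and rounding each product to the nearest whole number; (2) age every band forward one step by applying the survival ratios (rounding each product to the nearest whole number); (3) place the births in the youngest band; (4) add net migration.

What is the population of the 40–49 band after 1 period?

6151

[period 1]
Births: 9350 * 0.239 = 2235 ; 6150 * 0.295 = 1814 ; 8650 * 0.22 = 1903 → 5952
10–19: 5850 * 0.959 = 5610
20–29: 9500 * 0.97 = 9215
30–39: 9350 * 0.948 = 8864
40–49: 6150 * 0.966 = 5941
50+: 8650 * 0.958 + 6350 * 0.474 = 8287 + 3010 = 11297
Net migration: 40–49 + 210 → 6151
End of period: [5952, 5610, 9215, 8864, 6151, 11297]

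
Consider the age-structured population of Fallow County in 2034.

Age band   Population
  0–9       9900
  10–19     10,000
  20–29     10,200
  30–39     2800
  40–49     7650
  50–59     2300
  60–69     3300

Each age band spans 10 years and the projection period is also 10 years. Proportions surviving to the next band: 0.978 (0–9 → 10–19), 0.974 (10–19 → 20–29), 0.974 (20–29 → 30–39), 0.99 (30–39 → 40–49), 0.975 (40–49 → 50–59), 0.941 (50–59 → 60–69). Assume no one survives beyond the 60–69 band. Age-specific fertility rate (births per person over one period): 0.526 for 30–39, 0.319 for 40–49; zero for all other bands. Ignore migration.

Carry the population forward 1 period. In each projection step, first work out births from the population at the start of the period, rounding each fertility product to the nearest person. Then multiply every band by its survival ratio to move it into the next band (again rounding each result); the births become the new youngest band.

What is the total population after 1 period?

45665

(Groups numbered youngest = 1 to oldest = 7.)
[period 1]
Births: 2800 * 0.526 = 1473, 7650 * 0.319 = 2440 ⇒ total 3913
Group 2: 9900 * 0.978 = 9682
Group 3: 10000 * 0.974 = 9740
Group 4: 10200 * 0.974 = 9935
Group 5: 2800 * 0.99 = 2772
Group 6: 7650 * 0.975 = 7459
Group 7: 2300 * 0.941 = 2164
End of period: [3913, 9682, 9740, 9935, 2772, 7459, 2164]
Total after period 1: 3913 + 9682 + 9740 + 9935 + 2772 + 7459 + 2164 = 45665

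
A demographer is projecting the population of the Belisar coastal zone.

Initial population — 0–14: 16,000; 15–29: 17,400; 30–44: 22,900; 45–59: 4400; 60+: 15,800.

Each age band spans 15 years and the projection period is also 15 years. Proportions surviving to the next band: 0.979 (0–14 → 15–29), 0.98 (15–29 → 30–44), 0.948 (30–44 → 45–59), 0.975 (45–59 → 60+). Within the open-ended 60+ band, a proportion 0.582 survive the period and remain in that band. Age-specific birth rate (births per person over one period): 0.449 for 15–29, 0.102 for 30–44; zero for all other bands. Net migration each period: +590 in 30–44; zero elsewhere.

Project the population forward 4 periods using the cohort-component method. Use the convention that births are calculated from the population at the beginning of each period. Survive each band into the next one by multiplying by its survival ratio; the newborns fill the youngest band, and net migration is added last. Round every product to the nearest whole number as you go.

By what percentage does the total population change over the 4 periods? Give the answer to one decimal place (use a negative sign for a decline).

After projecting period 1:
Births: 17400 × 0.449 = 7813  |  22900 × 0.102 = 2336 — total 10149
15–29: 16000 × 0.979 = 15664
30–44: 17400 × 0.98 = 17052
45–59: 22900 × 0.948 = 21709
60+: 4400 × 0.975 + 15800 × 0.582 = 4290 + 9196 = 13486
Net migration: 30–44 + 590 → 17642
End of period: [10149, 15664, 17642, 21709, 13486]
After projecting period 2:
Births: 15664 × 0.449 = 7033  |  17642 × 0.102 = 1799 — total 8832
15–29: 10149 × 0.979 = 9936
30–44: 15664 × 0.98 = 15351
45–59: 17642 × 0.948 = 16725
60+: 21709 × 0.975 + 13486 × 0.582 = 21166 + 7849 = 29015
Net migration: 30–44 + 590 → 15941
End of period: [8832, 9936, 15941, 16725, 29015]
After projecting period 3:
Births: 9936 × 0.449 = 4461  |  15941 × 0.102 = 1626 — total 6087
15–29: 8832 × 0.979 = 8647
30–44: 9936 × 0.98 = 9737
45–59: 15941 × 0.948 = 15112
60+: 16725 × 0.975 + 29015 × 0.582 = 16307 + 16887 = 33194
Net migration: 30–44 + 590 → 10327
End of period: [6087, 8647, 10327, 15112, 33194]
After projecting period 4:
Births: 8647 × 0.449 = 3883  |  10327 × 0.102 = 1053 — total 4936
15–29: 6087 × 0.979 = 5959
30–44: 8647 × 0.98 = 8474
45–59: 10327 × 0.948 = 9790
60+: 15112 × 0.975 + 33194 × 0.582 = 14734 + 19319 = 34053
Net migration: 30–44 + 590 → 9064
End of period: [4936, 5959, 9064, 9790, 34053]
Total: 76500 → 63802; change = -12698; percentage change = -16.6%

-16.6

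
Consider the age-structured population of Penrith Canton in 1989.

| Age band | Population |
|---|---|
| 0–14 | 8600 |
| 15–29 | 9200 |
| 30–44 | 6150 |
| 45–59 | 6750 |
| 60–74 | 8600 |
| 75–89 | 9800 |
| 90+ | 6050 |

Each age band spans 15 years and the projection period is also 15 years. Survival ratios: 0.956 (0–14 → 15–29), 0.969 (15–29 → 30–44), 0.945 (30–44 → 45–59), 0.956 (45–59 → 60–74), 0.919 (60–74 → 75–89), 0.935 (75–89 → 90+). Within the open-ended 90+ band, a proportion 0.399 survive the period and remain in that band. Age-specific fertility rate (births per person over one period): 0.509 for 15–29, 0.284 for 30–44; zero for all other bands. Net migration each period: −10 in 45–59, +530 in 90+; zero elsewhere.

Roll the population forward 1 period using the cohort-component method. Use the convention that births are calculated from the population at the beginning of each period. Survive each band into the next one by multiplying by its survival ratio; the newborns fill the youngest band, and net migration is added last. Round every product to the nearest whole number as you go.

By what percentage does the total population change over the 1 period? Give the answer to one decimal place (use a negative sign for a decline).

1.2

Numbering the bands 1..7 from youngest to oldest:
— Period 1 —
Births: 9200 × 0.509 = 4683, 6150 × 0.284 = 1747 ⇒ total 6430
Band 2: 8600 × 0.956 = 8222
Band 3: 9200 × 0.969 = 8915
Band 4: 6150 × 0.945 = 5812
Band 5: 6750 × 0.956 = 6453
Band 6: 8600 × 0.919 = 7903
Band 7: 9800 × 0.935 + 6050 × 0.399 = 9163 + 2414 = 11577
Net migration: Band 4 − 10 → 5802; Band 7 + 530 → 12107
Giving 6430 / 8222 / 8915 / 5802 / 6453 / 7903 / 12107.
Total: 55150 → 55832; change = 682; percentage change = 1.2%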